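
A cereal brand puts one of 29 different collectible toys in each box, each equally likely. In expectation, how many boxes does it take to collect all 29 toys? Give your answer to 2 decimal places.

114.89

Split into phases: going from k distinct to k+1 distinct takes on average 29/(29-k) boxes.
E[T] = 29/29 + 29/28 + 29/27 + ... + 29/2 + 29/1 = 29·H_{29}.
H_{29} = 3.962, so E[T] = 114.888.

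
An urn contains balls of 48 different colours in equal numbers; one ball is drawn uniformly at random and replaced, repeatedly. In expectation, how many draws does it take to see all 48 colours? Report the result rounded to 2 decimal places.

214.02

Split into phases: going from k distinct to k+1 distinct takes on average 48/(48-k) draws.
E[T] = 48/48 + 48/47 + 48/46 + ... + 48/2 + 48/1 = 48·H_{48}.
H_{48} = 4.459, so E[T] = 214.022.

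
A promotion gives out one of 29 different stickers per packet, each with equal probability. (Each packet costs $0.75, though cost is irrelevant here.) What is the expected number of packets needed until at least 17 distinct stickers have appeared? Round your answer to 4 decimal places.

24.8949

Going from k to k+1 distinct takes a geometric number of packets with mean 29/(29-k).
Sum over k = 0,...,16: E = 29/29 + 29/28 + 29/27 + ... + 29/14 + 29/13 = 24.89485.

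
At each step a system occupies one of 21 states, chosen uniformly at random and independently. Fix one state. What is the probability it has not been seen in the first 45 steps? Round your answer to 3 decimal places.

0.111

On each step the fixed state fails to appear with probability 20/21.
P(still missing after 45) = (20/21)^45 = 0.1113.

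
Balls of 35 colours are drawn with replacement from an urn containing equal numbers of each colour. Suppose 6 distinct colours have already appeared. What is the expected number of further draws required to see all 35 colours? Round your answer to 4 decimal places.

From k distinct to k+1 distinct takes on average 35/(35-k) draws.
Sum over k = 6,...,34: E = 35/29 + 35/28 + 35/27 + ... + 35/2 + 35/1 = 138.65788.

138.6579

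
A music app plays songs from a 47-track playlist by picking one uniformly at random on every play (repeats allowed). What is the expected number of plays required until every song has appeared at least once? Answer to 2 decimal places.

208.58

After k distinct songs have appeared, the next play gives a new one with probability (47-k)/47, so the expected wait for the (k+1)-th is 47/(47-k).
E[T] = 47/47 + 47/46 + 47/45 + ... + 47/2 + 47/1 = 47·H_{47}.
H_{47} = 4.438, so E[T] = 208.584.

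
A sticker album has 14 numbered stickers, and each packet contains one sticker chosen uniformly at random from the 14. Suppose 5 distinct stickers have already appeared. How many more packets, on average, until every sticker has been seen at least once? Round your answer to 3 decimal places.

With k distinct stickers already seen, the next new one takes an expected 14/(14-k) packets.
Sum over k = 5,...,13: E = 14/9 + 14/8 + 14/7 + ... + 14/2 + 14/1 = 39.6056.

39.606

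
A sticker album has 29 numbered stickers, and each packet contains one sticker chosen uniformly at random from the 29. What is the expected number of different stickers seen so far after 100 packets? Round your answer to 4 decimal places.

28.1322

For each sticker, P(seen in 100 packets) = 1 - (28/29)^100 = 0.97008.
By linearity of expectation, E[distinct seen] = 29·(1 - (28/29)^100) = 28.13224.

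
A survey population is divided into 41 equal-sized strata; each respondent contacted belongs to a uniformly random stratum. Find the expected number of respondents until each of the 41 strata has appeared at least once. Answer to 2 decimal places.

The wait to go from k to k+1 distinct strata is geometric with mean 41/(41-k).
E[T] = 41/41 + 41/40 + 41/39 + ... + 41/2 + 41/1 = 41·H_{41}.
H_{41} = 4.303, so E[T] = 176.420.

176.42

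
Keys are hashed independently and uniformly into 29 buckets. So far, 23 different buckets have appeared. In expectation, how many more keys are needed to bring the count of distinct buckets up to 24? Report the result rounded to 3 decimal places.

The wait to go from k to k+1 distinct buckets is geometric with mean 29/(29-k).
Only the k = 23 term is needed: E = 29/6 = 4.8333.

4.833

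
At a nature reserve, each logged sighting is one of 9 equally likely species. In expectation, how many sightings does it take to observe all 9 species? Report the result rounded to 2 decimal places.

25.46

The wait to go from k to k+1 distinct species is geometric with mean 9/(9-k).
E[T] = 9/9 + 9/8 + 9/7 + ... + 9/2 + 9/1 = 9·H_{9}.
H_{9} = 2.829, so E[T] = 25.461.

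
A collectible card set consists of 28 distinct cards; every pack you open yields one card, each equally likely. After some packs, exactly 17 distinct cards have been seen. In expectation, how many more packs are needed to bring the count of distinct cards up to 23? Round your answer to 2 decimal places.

20.62

With k distinct cards already seen, the next new one takes an expected 28/(28-k) packs.
Sum over k = 17,...,22: E = 28/11 + 28/10 + 28/9 + 28/8 + 28/7 + 28/6 = 20.623.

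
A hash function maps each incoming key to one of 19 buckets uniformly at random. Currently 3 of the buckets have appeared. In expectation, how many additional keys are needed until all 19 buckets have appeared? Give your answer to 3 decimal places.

From k distinct to k+1 distinct takes on average 19/(19-k) keys.
Sum over k = 3,...,18: E = 19/16 + 19/15 + 19/14 + ... + 19/2 + 19/1 = 64.2339.

64.234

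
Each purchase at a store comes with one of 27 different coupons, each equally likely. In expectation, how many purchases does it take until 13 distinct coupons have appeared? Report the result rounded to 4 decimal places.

17.2771

With k distinct coupons already seen, the next new one arrives after an expected 27/(27-k) purchases.
Sum over k = 0,...,12: E = 27/27 + 27/26 + 27/25 + ... + 27/16 + 27/15 = 17.27715.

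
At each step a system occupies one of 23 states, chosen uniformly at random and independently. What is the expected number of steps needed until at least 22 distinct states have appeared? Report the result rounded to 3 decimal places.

Going from k to k+1 distinct takes a geometric number of steps with mean 23/(23-k).
Sum over k = 0,...,21: E = 23/23 + 23/22 + 23/21 + ... + 23/3 + 23/2 = 62.8887.

62.889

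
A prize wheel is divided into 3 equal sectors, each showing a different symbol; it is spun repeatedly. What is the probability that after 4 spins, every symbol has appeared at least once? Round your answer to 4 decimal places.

0.4444

Let A_i be the event that symbol i is missing after 4 spins. By inclusion–exclusion on the A_i,
P(all seen) = Σ_{j=0}^{3} (-1)^j C(3,j)((3-j)/3)^4
= 1.00000 - 0.59259 + 0.03704 - 0.00000
= 0.44444.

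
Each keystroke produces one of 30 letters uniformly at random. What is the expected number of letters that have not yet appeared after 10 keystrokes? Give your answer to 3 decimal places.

21.374

For each letter, P(unseen after 10) = (29/30)^10 = 0.7125.
By linearity of expectation, E[unseen] = 30·(29/30)^10 = 21.3741.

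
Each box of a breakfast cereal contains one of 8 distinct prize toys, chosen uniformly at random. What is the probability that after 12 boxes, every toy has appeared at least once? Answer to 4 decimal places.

By inclusion–exclusion over which toys are missing,
P(all seen) = Σ_{j=0}^{8} (-1)^j C(8,j)((8-j)/8)^12
= 1.00000 - 1.61134 + 0.88694 - 0.19895 + 0.01709 - 0.00043 + 0.00000 - 0.00000 + 0.00000
= 0.09331.

0.0933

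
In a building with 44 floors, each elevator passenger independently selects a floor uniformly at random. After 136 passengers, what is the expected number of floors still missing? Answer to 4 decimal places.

1.9302

For each floor, P(unseen after 136) = (43/44)^136 = 0.04387.
By linearity of expectation, E[unseen] = 44·(43/44)^136 = 1.93018.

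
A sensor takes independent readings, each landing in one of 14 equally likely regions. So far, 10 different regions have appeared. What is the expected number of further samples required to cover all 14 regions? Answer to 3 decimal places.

With k distinct regions already seen, the next new one takes an expected 14/(14-k) samples.
Sum over k = 10,...,13: E = 14/4 + 14/3 + 14/2 + 14/1 = 29.1667.

29.167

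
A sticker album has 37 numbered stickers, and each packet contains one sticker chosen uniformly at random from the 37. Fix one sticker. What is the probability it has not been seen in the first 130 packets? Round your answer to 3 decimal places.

0.028

On each packet the fixed sticker fails to appear with probability 36/37.
P(still missing after 130) = (36/37)^130 = 0.0284.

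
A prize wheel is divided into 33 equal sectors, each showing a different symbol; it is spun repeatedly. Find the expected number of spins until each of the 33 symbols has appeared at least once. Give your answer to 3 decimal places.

134.930

The wait to go from k to k+1 distinct symbols is geometric with mean 33/(33-k).
E[T] = 33/33 + 33/32 + 33/31 + ... + 33/2 + 33/1 = 33·H_{33}.
H_{33} = 4.0888, so E[T] = 134.9303.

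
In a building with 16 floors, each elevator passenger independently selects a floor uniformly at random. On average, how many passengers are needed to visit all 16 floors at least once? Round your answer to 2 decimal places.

54.09

Split into phases: going from k distinct to k+1 distinct takes on average 16/(16-k) passengers.
E[T] = 16/16 + 16/15 + 16/14 + ... + 16/2 + 16/1 = 16·H_{16}.
H_{16} = 3.381, so E[T] = 54.092.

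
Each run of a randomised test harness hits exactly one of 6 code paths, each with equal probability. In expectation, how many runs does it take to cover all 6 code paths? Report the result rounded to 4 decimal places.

14.7000

Split into phases: going from k distinct to k+1 distinct takes on average 6/(6-k) runs.
E[T] = 6/6 + 6/5 + 6/4 + 6/3 + 6/2 + 6/1 = 6·H_{6}.
H_{6} = 2.45000, so E[T] = 14.70000.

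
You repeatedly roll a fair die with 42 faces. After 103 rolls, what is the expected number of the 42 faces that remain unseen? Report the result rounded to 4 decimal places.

For each face, P(unseen after 103) = (41/42)^103 = 0.08357.
By linearity of expectation, E[unseen] = 42·(41/42)^103 = 3.51002.

3.5100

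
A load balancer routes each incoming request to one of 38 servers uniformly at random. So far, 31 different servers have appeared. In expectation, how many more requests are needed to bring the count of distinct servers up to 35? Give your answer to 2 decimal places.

28.86

The wait to go from k to k+1 distinct servers is geometric with mean 38/(38-k).
Sum over k = 31,...,34: E = 38/7 + 38/6 + 38/5 + 38/4 = 28.862.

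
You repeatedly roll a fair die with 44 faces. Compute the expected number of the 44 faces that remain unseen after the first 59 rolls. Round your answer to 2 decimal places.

For each face, P(unseen after 59) = (43/44)^59 = 0.258.
By linearity of expectation, E[unseen] = 44·(43/44)^59 = 11.334.

11.33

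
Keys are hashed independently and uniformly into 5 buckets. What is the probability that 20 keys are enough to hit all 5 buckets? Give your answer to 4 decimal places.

0.9427

By inclusion–exclusion over which buckets are missing,
P(all seen) = Σ_{j=0}^{5} (-1)^j C(5,j)((5-j)/5)^20
= 1.00000 - 0.05765 + 0.00037 - 0.00000 + 0.00000 - 0.00000
= 0.94272.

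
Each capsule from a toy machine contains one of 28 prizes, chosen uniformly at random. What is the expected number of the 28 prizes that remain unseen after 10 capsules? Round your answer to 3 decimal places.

19.463

For each prize, P(unseen after 10) = (27/28)^10 = 0.6951.
By linearity of expectation, E[unseen] = 28·(27/28)^10 = 19.4632.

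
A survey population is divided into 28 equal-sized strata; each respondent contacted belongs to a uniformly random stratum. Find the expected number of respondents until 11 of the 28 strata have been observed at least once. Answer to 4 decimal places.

13.6533

With k distinct strata already seen, the next new one arrives after an expected 28/(28-k) respondents.
Sum over k = 0,...,10: E = 28/28 + 28/27 + 28/26 + ... + 28/19 + 28/18 = 13.65332.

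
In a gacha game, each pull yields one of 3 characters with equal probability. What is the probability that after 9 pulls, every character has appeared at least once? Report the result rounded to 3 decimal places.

Let A_i be the event that character i is missing after 9 pulls. By inclusion–exclusion on the A_i,
P(all seen) = Σ_{j=0}^{3} (-1)^j C(3,j)((3-j)/3)^9
= 1.0000 - 0.0780 + 0.0002 - 0.0000
= 0.9221.

0.922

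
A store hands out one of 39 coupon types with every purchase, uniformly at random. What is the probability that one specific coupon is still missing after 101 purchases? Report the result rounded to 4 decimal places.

Each purchase misses the fixed coupon with probability (39-1)/39 = 38/39, independently.
P(still missing after 101) = (38/39)^101 = 0.07255.

0.0725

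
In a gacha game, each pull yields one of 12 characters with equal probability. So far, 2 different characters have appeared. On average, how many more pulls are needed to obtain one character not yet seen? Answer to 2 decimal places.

The number of pulls until the next new character is geometric with success probability 10/12, so its mean is 12/10.
E = 12/10 = 1.200.

1.20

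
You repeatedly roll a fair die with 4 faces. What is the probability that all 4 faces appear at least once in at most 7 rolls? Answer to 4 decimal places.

By inclusion–exclusion over which faces are missing,
P(all seen) = Σ_{j=0}^{4} (-1)^j C(4,j)((4-j)/4)^7
= 1.00000 - 0.53394 + 0.04688 - 0.00024 + 0.00000
= 0.51270.

0.5127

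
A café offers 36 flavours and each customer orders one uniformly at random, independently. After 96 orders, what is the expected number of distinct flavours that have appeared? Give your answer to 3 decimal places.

For each flavour, P(seen in 96 orders) = 1 - (35/36)^96 = 0.9331.
By linearity of expectation, E[distinct seen] = 36·(1 - (35/36)^96) = 33.5912.

33.591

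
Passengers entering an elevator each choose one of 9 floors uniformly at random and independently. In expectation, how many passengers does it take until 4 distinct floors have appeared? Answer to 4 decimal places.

4.9107

With k distinct floors already seen, the next new one arrives after an expected 9/(9-k) passengers.
Sum over k = 0,...,3: E = 9/9 + 9/8 + 9/7 + 9/6 = 4.91071.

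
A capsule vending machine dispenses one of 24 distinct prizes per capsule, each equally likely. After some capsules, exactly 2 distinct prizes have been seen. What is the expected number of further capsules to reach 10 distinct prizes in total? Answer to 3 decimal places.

With k distinct prizes already seen, the next new one takes an expected 24/(24-k) capsules.
Sum over k = 2,...,9: E = 24/22 + 24/21 + 24/20 + ... + 24/16 + 24/15 = 10.5420.

10.542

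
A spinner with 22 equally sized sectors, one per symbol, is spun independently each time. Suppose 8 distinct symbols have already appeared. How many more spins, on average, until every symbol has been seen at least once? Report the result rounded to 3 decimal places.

With k distinct symbols already seen, the next new one takes an expected 22/(22-k) spins.
Sum over k = 8,...,21: E = 22/14 + 22/13 + 22/12 + ... + 22/2 + 22/1 = 71.5344.

71.534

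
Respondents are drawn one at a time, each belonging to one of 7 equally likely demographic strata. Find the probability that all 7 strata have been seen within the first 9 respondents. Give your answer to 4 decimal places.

By inclusion–exclusion over which strata are missing,
P(all seen) = Σ_{j=0}^{7} (-1)^j C(7,j)((7-j)/7)^9
= 1.00000 - 1.74814 + 1.01641 - 0.22737 + 0.01707 - 0.00027 + 0.00000 - 0.00000
= 0.05770.

0.0577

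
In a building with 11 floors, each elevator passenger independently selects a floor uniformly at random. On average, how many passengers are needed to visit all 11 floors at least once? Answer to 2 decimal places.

The wait to go from k to k+1 distinct floors is geometric with mean 11/(11-k).
E[T] = 11/11 + 11/10 + 11/9 + ... + 11/2 + 11/1 = 11·H_{11}.
H_{11} = 3.020, so E[T] = 33.219.

33.22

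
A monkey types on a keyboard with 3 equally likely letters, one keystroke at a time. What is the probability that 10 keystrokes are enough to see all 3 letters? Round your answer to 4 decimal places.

By inclusion–exclusion over which letters are missing,
P(all seen) = Σ_{j=0}^{3} (-1)^j C(3,j)((3-j)/3)^10
= 1.00000 - 0.05202 + 0.00005 - 0.00000
= 0.94803.

0.9480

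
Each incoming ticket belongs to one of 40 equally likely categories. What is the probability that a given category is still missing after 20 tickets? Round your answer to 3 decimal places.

0.603

Each ticket misses the fixed category with probability (40-1)/40 = 39/40, independently.
P(still missing after 20) = (39/40)^20 = 0.6027.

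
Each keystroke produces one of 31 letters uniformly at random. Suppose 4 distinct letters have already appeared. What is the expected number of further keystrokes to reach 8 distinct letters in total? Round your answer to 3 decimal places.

The wait to go from k to k+1 distinct letters is geometric with mean 31/(31-k).
Sum over k = 4,...,7: E = 31/27 + 31/26 + 31/25 + 31/24 = 4.8721.

4.872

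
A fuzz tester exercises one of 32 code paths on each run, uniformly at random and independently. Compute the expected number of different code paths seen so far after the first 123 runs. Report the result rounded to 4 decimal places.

For each code path, P(seen in 123 runs) = 1 - (31/32)^123 = 0.97986.
By linearity of expectation, E[distinct seen] = 32·(1 - (31/32)^123) = 31.35555.

31.3555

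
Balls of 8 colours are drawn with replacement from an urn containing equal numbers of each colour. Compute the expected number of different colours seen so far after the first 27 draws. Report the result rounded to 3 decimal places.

For each colour, P(seen in 27 draws) = 1 - (7/8)^27 = 0.9728.
By linearity of expectation, E[distinct seen] = 8·(1 - (7/8)^27) = 7.7826.

7.783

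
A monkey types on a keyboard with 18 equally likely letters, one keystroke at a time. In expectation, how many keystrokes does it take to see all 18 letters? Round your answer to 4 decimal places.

62.9119

Split into phases: going from k distinct to k+1 distinct takes on average 18/(18-k) keystrokes.
E[T] = 18/18 + 18/17 + 18/16 + ... + 18/2 + 18/1 = 18·H_{18}.
H_{18} = 3.49511, so E[T] = 62.91195.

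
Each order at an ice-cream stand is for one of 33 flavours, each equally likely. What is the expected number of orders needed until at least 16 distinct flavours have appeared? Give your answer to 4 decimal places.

21.4251

With k distinct flavours already seen, the next new one arrives after an expected 33/(33-k) orders.
Sum over k = 0,...,15: E = 33/33 + 33/32 + 33/31 + ... + 33/19 + 33/18 = 21.42511.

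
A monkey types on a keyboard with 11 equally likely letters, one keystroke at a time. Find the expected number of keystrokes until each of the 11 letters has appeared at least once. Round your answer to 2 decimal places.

33.22

The wait to go from k to k+1 distinct letters is geometric with mean 11/(11-k).
E[T] = 11/11 + 11/10 + 11/9 + ... + 11/2 + 11/1 = 11·H_{11}.
H_{11} = 3.020, so E[T] = 33.219.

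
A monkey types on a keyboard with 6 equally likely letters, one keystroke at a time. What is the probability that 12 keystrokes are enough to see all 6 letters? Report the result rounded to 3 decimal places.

By inclusion–exclusion over which letters are missing,
P(all seen) = Σ_{j=0}^{6} (-1)^j C(6,j)((6-j)/6)^12
= 1.0000 - 0.6729 + 0.1156 - 0.0049 + 0.0000 - 0.0000 + 0.0000
= 0.4378.

0.438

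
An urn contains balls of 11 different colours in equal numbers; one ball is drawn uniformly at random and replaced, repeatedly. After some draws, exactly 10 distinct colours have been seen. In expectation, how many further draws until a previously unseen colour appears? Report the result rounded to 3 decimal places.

11.000

Each draw yields a new colour with probability (11-10)/11 = 1/11, so the wait is geometric with mean 11/1.
E = 11/1 = 11.0000.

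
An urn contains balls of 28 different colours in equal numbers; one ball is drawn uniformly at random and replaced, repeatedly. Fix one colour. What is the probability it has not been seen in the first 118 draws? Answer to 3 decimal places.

0.014

Each draw misses the fixed colour with probability (28-1)/28 = 27/28, independently.
P(still missing after 118) = (27/28)^118 = 0.0137.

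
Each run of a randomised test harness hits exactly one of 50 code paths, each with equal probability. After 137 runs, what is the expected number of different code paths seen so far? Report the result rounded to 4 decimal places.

For each code path, P(seen in 137 runs) = 1 - (49/50)^137 = 0.93720.
By linearity of expectation, E[distinct seen] = 50·(1 - (49/50)^137) = 46.85991.

46.8599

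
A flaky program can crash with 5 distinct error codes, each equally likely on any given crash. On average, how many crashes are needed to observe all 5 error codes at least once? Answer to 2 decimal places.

Split into phases: going from k distinct to k+1 distinct takes on average 5/(5-k) crashes.
E[T] = 5/5 + 5/4 + 5/3 + 5/2 + 5/1 = 5·H_{5}.
H_{5} = 2.283, so E[T] = 11.417.

11.42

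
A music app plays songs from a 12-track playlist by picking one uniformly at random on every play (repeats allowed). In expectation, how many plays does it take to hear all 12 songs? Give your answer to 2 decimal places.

Split into phases: going from k distinct to k+1 distinct takes on average 12/(12-k) plays.
E[T] = 12/12 + 12/11 + 12/10 + ... + 12/2 + 12/1 = 12·H_{12}.
H_{12} = 3.103, so E[T] = 37.239.

37.24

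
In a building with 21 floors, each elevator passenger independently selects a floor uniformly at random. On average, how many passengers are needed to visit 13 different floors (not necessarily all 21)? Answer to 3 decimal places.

Going from k to k+1 distinct takes a geometric number of passengers with mean 21/(21-k).
Sum over k = 0,...,12: E = 21/21 + 21/20 + 21/19 + ... + 21/10 + 21/9 = 19.4775.

19.478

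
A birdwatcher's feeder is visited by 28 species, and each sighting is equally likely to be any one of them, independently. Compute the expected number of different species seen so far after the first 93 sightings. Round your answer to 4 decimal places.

27.0488

For each species, P(seen in 93 sightings) = 1 - (27/28)^93 = 0.96603.
By linearity of expectation, E[distinct seen] = 28·(1 - (27/28)^93) = 27.04876.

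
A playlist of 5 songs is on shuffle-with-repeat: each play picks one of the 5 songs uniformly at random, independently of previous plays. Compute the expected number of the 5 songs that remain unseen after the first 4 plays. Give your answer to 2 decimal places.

For each song, P(unseen after 4) = (4/5)^4 = 0.410.
By linearity of expectation, E[unseen] = 5·(4/5)^4 = 2.048.

2.05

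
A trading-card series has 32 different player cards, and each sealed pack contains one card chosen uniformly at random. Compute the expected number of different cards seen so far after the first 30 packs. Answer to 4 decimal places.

19.6547

For each card, P(seen in 30 packs) = 1 - (31/32)^30 = 0.61421.
By linearity of expectation, E[distinct seen] = 32·(1 - (31/32)^30) = 19.65471.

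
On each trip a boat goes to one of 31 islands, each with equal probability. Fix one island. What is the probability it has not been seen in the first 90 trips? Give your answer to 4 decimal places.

0.0523

Each trip misses the fixed island with probability (31-1)/31 = 30/31, independently.
P(still missing after 90) = (30/31)^90 = 0.05228.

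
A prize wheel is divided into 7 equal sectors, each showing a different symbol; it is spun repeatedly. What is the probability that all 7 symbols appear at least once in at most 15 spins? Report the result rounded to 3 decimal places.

Let A_i be the event that symbol i is missing after 15 spins. By inclusion–exclusion on the A_i,
P(all seen) = Σ_{j=0}^{7} (-1)^j C(7,j)((7-j)/7)^15
= 1.0000 - 0.6933 + 0.1350 - 0.0079 + 0.0001 - 0.0000 + 0.0000 - 0.0000
= 0.4339.

0.434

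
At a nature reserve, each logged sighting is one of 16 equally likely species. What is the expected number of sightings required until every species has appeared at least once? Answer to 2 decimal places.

54.09

The wait to go from k to k+1 distinct species is geometric with mean 16/(16-k).
E[T] = 16/16 + 16/15 + 16/14 + ... + 16/2 + 16/1 = 16·H_{16}.
H_{16} = 3.381, so E[T] = 54.092.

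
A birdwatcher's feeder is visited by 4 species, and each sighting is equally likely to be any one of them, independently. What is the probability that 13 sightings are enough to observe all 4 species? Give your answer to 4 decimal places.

0.9057

Let A_i be the event that species i is missing after 13 sightings. By inclusion–exclusion on the A_i,
P(all seen) = Σ_{j=0}^{4} (-1)^j C(4,j)((4-j)/4)^13
= 1.00000 - 0.09503 + 0.00073 - 0.00000 + 0.00000
= 0.90570.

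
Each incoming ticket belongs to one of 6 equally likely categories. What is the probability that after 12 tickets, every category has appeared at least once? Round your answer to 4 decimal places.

Let A_i be the event that category i is missing after 12 tickets. By inclusion–exclusion on the A_i,
P(all seen) = Σ_{j=0}^{6} (-1)^j C(6,j)((6-j)/6)^12
= 1.00000 - 0.67294 + 0.11561 - 0.00488 + 0.00003 - 0.00000 + 0.00000
= 0.43782.

0.4378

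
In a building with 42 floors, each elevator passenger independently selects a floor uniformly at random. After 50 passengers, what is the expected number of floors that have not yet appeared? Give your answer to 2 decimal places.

For each floor, P(unseen after 50) = (41/42)^50 = 0.300.
By linearity of expectation, E[unseen] = 42·(41/42)^50 = 12.589.

12.59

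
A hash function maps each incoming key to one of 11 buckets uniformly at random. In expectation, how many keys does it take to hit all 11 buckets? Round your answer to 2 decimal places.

33.22

Split into phases: going from k distinct to k+1 distinct takes on average 11/(11-k) keys.
E[T] = 11/11 + 11/10 + 11/9 + ... + 11/2 + 11/1 = 11·H_{11}.
H_{11} = 3.020, so E[T] = 33.219.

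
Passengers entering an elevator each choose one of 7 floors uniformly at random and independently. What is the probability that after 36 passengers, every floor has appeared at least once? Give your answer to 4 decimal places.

By inclusion–exclusion over which floors are missing,
P(all seen) = Σ_{j=0}^{7} (-1)^j C(7,j)((7-j)/7)^36
= 1.00000 - 0.02723 + 0.00012 - 0.00000 + 0.00000 - 0.00000 + 0.00000 - 0.00000
= 0.97289.

0.9729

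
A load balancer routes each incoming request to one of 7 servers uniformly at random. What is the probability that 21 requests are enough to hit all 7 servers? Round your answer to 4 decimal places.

By inclusion–exclusion over which servers are missing,
P(all seen) = Σ_{j=0}^{7} (-1)^j C(7,j)((7-j)/7)^21
= 1.00000 - 0.27493 + 0.01793 - 0.00028 + 0.00000 - 0.00000 + 0.00000 - 0.00000
= 0.74273.

0.7427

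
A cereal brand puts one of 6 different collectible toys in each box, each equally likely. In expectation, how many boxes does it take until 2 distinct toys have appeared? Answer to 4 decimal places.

2.2000

With k distinct toys already seen, the next new one arrives after an expected 6/(6-k) boxes.
Sum over k = 0,...,1: E = 6/6 + 6/5 = 2.20000.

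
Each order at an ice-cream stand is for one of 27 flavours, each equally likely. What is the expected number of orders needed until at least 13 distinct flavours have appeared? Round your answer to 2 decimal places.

17.28

With k distinct flavours already seen, the next new one arrives after an expected 27/(27-k) orders.
Sum over k = 0,...,12: E = 27/27 + 27/26 + 27/25 + ... + 27/16 + 27/15 = 17.277.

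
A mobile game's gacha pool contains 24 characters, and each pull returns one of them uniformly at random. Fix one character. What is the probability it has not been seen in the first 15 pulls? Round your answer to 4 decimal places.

0.5281

Each pull misses the fixed character with probability (24-1)/24 = 23/24, independently.
P(still missing after 15) = (23/24)^15 = 0.52814.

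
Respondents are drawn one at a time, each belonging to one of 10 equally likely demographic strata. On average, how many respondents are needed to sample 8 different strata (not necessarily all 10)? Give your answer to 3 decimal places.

Going from k to k+1 distinct takes a geometric number of respondents with mean 10/(10-k).
Sum over k = 0,...,7: E = 10/10 + 10/9 + 10/8 + ... + 10/4 + 10/3 = 14.2897.

14.290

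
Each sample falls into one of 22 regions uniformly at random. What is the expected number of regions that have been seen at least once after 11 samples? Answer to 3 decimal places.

For each region, P(seen in 11 samples) = 1 - (21/22)^11 = 0.4005.
By linearity of expectation, E[distinct seen] = 22·(1 - (21/22)^11) = 8.8118.

8.812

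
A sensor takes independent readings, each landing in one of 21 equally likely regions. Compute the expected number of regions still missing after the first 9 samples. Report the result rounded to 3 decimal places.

13.537

For each region, P(unseen after 9) = (20/21)^9 = 0.6446.
By linearity of expectation, E[unseen] = 21·(20/21)^9 = 13.5368.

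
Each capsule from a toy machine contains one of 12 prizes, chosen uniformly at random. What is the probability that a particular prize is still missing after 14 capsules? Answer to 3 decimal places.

0.296

On each capsule the fixed prize fails to appear with probability 11/12.
P(still missing after 14) = (11/12)^14 = 0.2958.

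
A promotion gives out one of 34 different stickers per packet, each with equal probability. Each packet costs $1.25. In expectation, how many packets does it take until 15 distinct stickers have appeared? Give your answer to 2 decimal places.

Going from k to k+1 distinct takes a geometric number of packets with mean 34/(34-k).
Sum over k = 0,...,14: E = 34/34 + 34/33 + 34/32 + ... + 34/21 + 34/20 = 19.396.

19.40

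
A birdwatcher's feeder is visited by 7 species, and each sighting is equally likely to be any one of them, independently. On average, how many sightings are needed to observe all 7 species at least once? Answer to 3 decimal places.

After k distinct species have appeared, the next sighting gives a new one with probability (7-k)/7, so the expected wait for the (k+1)-th is 7/(7-k).
E[T] = 7/7 + 7/6 + 7/5 + ... + 7/2 + 7/1 = 7·H_{7}.
H_{7} = 2.5929, so E[T] = 18.1500.

18.150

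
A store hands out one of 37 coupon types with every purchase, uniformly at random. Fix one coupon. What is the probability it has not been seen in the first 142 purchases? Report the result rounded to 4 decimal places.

0.0204

Each purchase misses the fixed coupon with probability (37-1)/37 = 36/37, independently.
P(still missing after 142) = (36/37)^142 = 0.02043.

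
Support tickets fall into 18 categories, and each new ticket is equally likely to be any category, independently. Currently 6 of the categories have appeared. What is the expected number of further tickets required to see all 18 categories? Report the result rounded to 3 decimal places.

55.858

The wait to go from k to k+1 distinct categories is geometric with mean 18/(18-k).
Sum over k = 6,...,17: E = 18/12 + 18/11 + 18/10 + ... + 18/2 + 18/1 = 55.8578.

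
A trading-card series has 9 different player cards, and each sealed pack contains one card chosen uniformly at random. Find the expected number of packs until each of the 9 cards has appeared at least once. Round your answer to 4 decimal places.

After k distinct cards have appeared, the next pack gives a new one with probability (9-k)/9, so the expected wait for the (k+1)-th is 9/(9-k).
E[T] = 9/9 + 9/8 + 9/7 + ... + 9/2 + 9/1 = 9·H_{9}.
H_{9} = 2.82897, so E[T] = 25.46071.

25.4607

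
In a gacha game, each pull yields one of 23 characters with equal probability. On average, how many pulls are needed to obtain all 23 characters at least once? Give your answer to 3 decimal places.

85.889

After k distinct characters have appeared, the next pull gives a new one with probability (23-k)/23, so the expected wait for the (k+1)-th is 23/(23-k).
E[T] = 23/23 + 23/22 + 23/21 + ... + 23/2 + 23/1 = 23·H_{23}.
H_{23} = 3.7343, so E[T] = 85.8887.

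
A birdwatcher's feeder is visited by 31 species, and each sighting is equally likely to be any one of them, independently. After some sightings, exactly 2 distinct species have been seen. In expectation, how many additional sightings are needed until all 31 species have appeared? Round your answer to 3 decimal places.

122.811

With k distinct species already seen, the next new one takes an expected 31/(31-k) sightings.
Sum over k = 2,...,30: E = 31/29 + 31/28 + 31/27 + ... + 31/2 + 31/1 = 122.8113.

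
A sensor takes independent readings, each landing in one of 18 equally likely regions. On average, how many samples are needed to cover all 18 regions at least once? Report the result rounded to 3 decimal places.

62.912

After k distinct regions have appeared, the next sample gives a new one with probability (18-k)/18, so the expected wait for the (k+1)-th is 18/(18-k).
E[T] = 18/18 + 18/17 + 18/16 + ... + 18/2 + 18/1 = 18·H_{18}.
H_{18} = 3.4951, so E[T] = 62.9119.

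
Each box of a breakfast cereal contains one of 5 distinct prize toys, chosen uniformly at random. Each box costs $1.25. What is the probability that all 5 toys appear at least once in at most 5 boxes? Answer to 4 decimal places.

Let A_i be the event that toy i is missing after 5 boxes. By inclusion–exclusion on the A_i,
P(all seen) = Σ_{j=0}^{5} (-1)^j C(5,j)((5-j)/5)^5
= 1.00000 - 1.63840 + 0.77760 - 0.10240 + 0.00160 - 0.00000
= 0.03840.

0.0384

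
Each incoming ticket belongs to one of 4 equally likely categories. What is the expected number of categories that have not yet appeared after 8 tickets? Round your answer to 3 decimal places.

0.400

For each category, P(unseen after 8) = (3/4)^8 = 0.1001.
By linearity of expectation, E[unseen] = 4·(3/4)^8 = 0.4005.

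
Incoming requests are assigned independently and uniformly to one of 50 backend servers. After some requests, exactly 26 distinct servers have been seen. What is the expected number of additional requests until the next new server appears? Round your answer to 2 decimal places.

The number of requests until the next new server is geometric with success probability 24/50, so its mean is 50/24.
E = 50/24 = 2.083.

2.08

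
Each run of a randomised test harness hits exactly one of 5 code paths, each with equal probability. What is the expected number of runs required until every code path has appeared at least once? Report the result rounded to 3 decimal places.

11.417

The wait to go from k to k+1 distinct code paths is geometric with mean 5/(5-k).
E[T] = 5/5 + 5/4 + 5/3 + 5/2 + 5/1 = 5·H_{5}.
H_{5} = 2.2833, so E[T] = 11.4167.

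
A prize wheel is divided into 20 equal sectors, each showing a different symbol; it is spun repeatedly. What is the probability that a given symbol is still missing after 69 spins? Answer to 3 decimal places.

Each spin misses the fixed symbol with probability (20-1)/20 = 19/20, independently.
P(still missing after 69) = (19/20)^69 = 0.0290.

0.029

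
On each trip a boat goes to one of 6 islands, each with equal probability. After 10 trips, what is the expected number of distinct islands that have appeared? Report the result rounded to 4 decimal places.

For each island, P(seen in 10 trips) = 1 - (5/6)^10 = 0.83849.
By linearity of expectation, E[distinct seen] = 6·(1 - (5/6)^10) = 5.03097.

5.0310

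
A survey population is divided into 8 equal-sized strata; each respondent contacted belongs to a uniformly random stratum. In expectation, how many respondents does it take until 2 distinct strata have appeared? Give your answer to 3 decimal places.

2.143

Going from k to k+1 distinct takes a geometric number of respondents with mean 8/(8-k).
Sum over k = 0,...,1: E = 8/8 + 8/7 = 2.1429.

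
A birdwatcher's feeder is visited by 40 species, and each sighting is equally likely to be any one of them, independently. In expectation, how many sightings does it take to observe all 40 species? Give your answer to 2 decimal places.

171.14

The wait to go from k to k+1 distinct species is geometric with mean 40/(40-k).
E[T] = 40/40 + 40/39 + 40/38 + ... + 40/2 + 40/1 = 40·H_{40}.
H_{40} = 4.279, so E[T] = 171.142.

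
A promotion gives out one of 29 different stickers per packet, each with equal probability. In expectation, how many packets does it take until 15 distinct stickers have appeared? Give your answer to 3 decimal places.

20.593

Going from k to k+1 distinct takes a geometric number of packets with mean 29/(29-k).
Sum over k = 0,...,14: E = 29/29 + 29/28 + 29/27 + ... + 29/16 + 29/15 = 20.5927.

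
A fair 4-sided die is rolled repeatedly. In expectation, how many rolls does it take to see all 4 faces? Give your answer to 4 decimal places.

The wait to go from k to k+1 distinct faces is geometric with mean 4/(4-k).
E[T] = 4/4 + 4/3 + 4/2 + 4/1 = 4·H_{4}.
H_{4} = 2.08333, so E[T] = 8.33333.

8.3333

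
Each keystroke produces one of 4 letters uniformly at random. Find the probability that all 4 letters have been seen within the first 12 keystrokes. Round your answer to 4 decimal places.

By inclusion–exclusion over which letters are missing,
P(all seen) = Σ_{j=0}^{4} (-1)^j C(4,j)((4-j)/4)^12
= 1.00000 - 0.12671 + 0.00146 - 0.00000 + 0.00000
= 0.87476.

0.8748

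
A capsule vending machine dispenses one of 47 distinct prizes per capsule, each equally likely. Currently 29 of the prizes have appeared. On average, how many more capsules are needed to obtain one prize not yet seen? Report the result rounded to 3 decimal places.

2.611

The number of capsules until the next new prize is geometric with success probability 18/47, so its mean is 47/18.
E = 47/18 = 2.6111.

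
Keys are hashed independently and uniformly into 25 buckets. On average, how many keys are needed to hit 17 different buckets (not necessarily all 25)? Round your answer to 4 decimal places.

27.4525

Going from k to k+1 distinct takes a geometric number of keys with mean 25/(25-k).
Sum over k = 0,...,16: E = 25/25 + 25/24 + 25/23 + ... + 25/10 + 25/9 = 27.45253.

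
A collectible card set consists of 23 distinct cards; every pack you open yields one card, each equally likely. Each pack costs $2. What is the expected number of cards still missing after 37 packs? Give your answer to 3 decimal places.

4.441

For each card, P(unseen after 37) = (22/23)^37 = 0.1931.
By linearity of expectation, E[unseen] = 23·(22/23)^37 = 4.4406.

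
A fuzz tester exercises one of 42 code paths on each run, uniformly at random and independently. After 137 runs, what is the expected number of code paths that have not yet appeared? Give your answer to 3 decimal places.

1.547

For each code path, P(unseen after 137) = (41/42)^137 = 0.0368.
By linearity of expectation, E[unseen] = 42·(41/42)^137 = 1.5470.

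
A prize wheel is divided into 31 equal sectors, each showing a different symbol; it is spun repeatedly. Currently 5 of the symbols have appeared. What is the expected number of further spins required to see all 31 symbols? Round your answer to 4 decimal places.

119.4870

With k distinct symbols already seen, the next new one takes an expected 31/(31-k) spins.
Sum over k = 5,...,30: E = 31/26 + 31/25 + 31/24 + ... + 31/2 + 31/1 = 119.48701.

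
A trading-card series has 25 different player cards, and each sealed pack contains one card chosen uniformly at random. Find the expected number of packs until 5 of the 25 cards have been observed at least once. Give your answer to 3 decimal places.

5.455

Going from k to k+1 distinct takes a geometric number of packs with mean 25/(25-k).
Sum over k = 0,...,4: E = 25/25 + 25/24 + 25/23 + 25/22 + 25/21 = 5.4555.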